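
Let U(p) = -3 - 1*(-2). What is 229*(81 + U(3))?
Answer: 18320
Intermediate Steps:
U(p) = -1 (U(p) = -3 + 2 = -1)
229*(81 + U(3)) = 229*(81 - 1) = 229*80 = 18320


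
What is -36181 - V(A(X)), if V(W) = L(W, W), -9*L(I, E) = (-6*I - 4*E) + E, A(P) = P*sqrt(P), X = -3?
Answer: -36181 + 3*I*sqrt(3) ≈ -36181.0 + 5.1962*I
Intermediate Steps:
A(P) = P**(3/2)
L(I, E) = E/3 + 2*I/3 (L(I, E) = -((-6*I - 4*E) + E)/9 = -(-6*I - 3*E)/9 = E/3 + 2*I/3)
V(W) = W (V(W) = W/3 + 2*W/3 = W)
-36181 - V(A(X)) = -36181 - (-3)**(3/2) = -36181 - (-3)*I*sqrt(3) = -36181 + 3*I*sqrt(3)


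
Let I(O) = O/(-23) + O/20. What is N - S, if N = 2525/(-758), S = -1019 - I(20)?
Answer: 17709445/17434 ≈ 1015.8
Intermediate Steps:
I(O) = 3*O/460 (I(O) = O*(-1/23) + O*(1/20) = -O/23 + O/20 = 3*O/460)
S = -23440/23 (S = -1019 - 3*20/460 = -1019 - 1*3/23 = -1019 - 3/23 = -23440/23 ≈ -1019.1)
N = -2525/758 (N = 2525*(-1/758) = -2525/758 ≈ -3.3311)
N - S = -2525/758 - 1*(-23440/23) = -2525/758 + 23440/23 = 17709445/17434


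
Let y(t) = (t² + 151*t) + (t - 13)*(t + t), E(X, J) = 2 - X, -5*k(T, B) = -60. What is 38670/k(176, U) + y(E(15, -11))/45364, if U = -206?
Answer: 36546093/11341 ≈ 3222.5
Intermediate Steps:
k(T, B) = 12 (k(T, B) = -⅕*(-60) = 12)
y(t) = t² + 151*t + 2*t*(-13 + t) (y(t) = (t² + 151*t) + (-13 + t)*(2*t) = (t² + 151*t) + 2*t*(-13 + t) = t² + 151*t + 2*t*(-13 + t))
38670/k(176, U) + y(E(15, -11))/45364 = 38670/12 + ((2 - 1*15)*(125 + 3*(2 - 1*15)))/45364 = 38670*(1/12) + ((2 - 15)*(125 + 3*(2 - 15)))*(1/45364) = 6445/2 - 13*(125 + 3*(-13))*(1/45364) = 6445/2 - 13*(125 - 39)*(1/45364) = 6445/2 - 13*86*(1/45364) = 6445/2 - 1118*1/45364 = 6445/2 - 559/22682 = 36546093/11341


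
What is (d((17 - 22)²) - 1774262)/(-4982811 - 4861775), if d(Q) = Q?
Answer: 1774237/9844586 ≈ 0.18022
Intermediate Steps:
(d((17 - 22)²) - 1774262)/(-4982811 - 4861775) = ((17 - 22)² - 1774262)/(-4982811 - 4861775) = ((-5)² - 1774262)/(-9844586) = (25 - 1774262)*(-1/9844586) = -1774237*(-1/9844586) = 1774237/9844586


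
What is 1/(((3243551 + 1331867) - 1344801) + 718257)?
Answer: 1/3948874 ≈ 2.5324e-7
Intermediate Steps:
1/(((3243551 + 1331867) - 1344801) + 718257) = 1/((4575418 - 1344801) + 718257) = 1/(3230617 + 718257) = 1/3948874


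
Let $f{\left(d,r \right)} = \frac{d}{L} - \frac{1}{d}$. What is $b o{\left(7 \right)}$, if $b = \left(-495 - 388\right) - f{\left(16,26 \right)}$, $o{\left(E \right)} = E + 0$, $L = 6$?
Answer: $- \frac{297563}{48} \approx -6199.2$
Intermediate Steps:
$f{\left(d,r \right)} = - \frac{1}{d} + \frac{d}{6}$ ($f{\left(d,r \right)} = \frac{d}{6} - \frac{1}{d} = - \frac{1}{d} + \frac{d}{6}$)
$o{\left(E \right)} = E$
$b = - \frac{42509}{48}$ ($b = \left(-495 - 388\right) - \left(- \frac{1}{16} + \frac{1}{6} \cdot 16\right) = \left(-495 - 388\right) - \left(\left(-1\right) \frac{1}{16} + \frac{8}{3}\right) = -883 - \left(- \frac{1}{16} + \frac{8}{3}\right) = -883 - \frac{125}{48} = - \frac{42509}{48} \approx -885.6$)
$b o{\left(7 \right)} = \left(- \frac{42509}{48}\right) 7 = - \frac{297563}{48}$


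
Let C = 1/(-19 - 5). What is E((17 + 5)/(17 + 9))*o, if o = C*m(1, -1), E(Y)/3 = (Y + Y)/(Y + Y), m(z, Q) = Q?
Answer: ⅛ ≈ 0.12500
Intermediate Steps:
C = -1/24 (C = 1/(-24) = -1/24 ≈ -0.041667)
E(Y) = 3 (E(Y) = 3*((Y + Y)/(Y + Y)) = 3*((2*Y)/((2*Y))) = 3*((2*Y)*(1/(2*Y))) = 3*1 = 3)
o = 1/24 (o = -1/24*(-1) = 1/24 ≈ 0.041667)
E((17 + 5)/(17 + 9))*o = 3*(1/24) = ⅛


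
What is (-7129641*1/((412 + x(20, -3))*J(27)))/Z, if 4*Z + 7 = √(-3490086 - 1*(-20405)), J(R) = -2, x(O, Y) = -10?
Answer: -16635829/232471910 - 2376547*I*√3469681/232471910 ≈ -0.071561 - 19.042*I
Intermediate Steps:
Z = -7/4 + I*√3469681/4 (Z = -7/4 + √(-3490086 - 1*(-20405))/4 = -7/4 + √(-3490086 + 20405)/4 = -7/4 + √(-3469681)/4 = -7/4 + (I*√3469681)/4 = -7/4 + I*√3469681/4 ≈ -1.75 + 465.68*I)
(-7129641*1/((412 + x(20, -3))*J(27)))/Z = (-7129641*(-1/(2*(412 - 10))))/(-7/4 + I*√3469681/4) = (-7129641/((-2*402)))/(-7/4 + I*√3469681/4) = (-7129641/(-804))/(-7/4 + I*√3469681/4) = (-7129641*(-1/804))/(-7/4 + I*√3469681/4) = 2376547/(268*(-7/4 + I*√3469681/4))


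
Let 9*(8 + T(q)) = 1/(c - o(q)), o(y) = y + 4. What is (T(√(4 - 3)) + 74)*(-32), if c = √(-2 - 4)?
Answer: -589088/279 + 32*I*√6/279 ≈ -2111.4 + 0.28094*I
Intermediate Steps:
o(y) = 4 + y
c = I*√6 (c = √(-6) = I*√6 ≈ 2.4495*I)
T(q) = -8 + 1/(9*(-4 - q + I*√6)) (T(q) = -8 + 1/(9*(I*√6 - (4 + q))) = -8 + 1/(9*(I*√6 + (-4 - q))) = -8 + 1/(9*(-4 - q + I*√6)))
(T(√(4 - 3)) + 74)*(-32) = ((-289/9 - 8*√(4 - 3) + 8*I*√6)/(4 + √(4 - 3) - I*√6) + 74)*(-32) = ((-289/9 - 8*√1 + 8*I*√6)/(4 + √1 - I*√6) + 74)*(-32) = ((-289/9 - 8*1 + 8*I*√6)/(4 + 1 - I*√6) + 74)*(-32) = ((-289/9 - 8 + 8*I*√6)/(5 - I*√6) + 74)*(-32) = ((-361/9 + 8*I*√6)/(5 - I*√6) + 74)*(-32) = (74 + (-361/9 + 8*I*√6)/(5 - I*√6))*(-32) = -2368 - 32*(-361/9 + 8*I*√6)/(5 - I*√6)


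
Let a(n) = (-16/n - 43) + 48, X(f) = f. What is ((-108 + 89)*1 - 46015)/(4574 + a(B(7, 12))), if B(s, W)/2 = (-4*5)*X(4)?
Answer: -460340/45791 ≈ -10.053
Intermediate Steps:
B(s, W) = -160 (B(s, W) = 2*(-4*5*4) = 2*(-20*4) = 2*(-80) = -160)
a(n) = 5 - 16/n (a(n) = (-43 - 16/n) + 48 = 5 - 16/n)
((-108 + 89)*1 - 46015)/(4574 + a(B(7, 12))) = ((-108 + 89)*1 - 46015)/(4574 + (5 - 16/(-160))) = (-19*1 - 46015)/(4574 + (5 - 16*(-1/160))) = (-19 - 46015)/(4574 + (5 + 1/10)) = -46034/(4574 + 51/10) = -46034/45791/10 = -46034*10/45791 = -460340/45791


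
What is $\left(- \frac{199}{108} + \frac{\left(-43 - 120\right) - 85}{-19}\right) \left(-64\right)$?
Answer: $- \frac{368048}{513} \approx -717.44$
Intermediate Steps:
$\left(- \frac{199}{108} + \frac{\left(-43 - 120\right) - 85}{-19}\right) \left(-64\right) = \left(\left(-199\right) \frac{1}{108} + \left(-163 - 85\right) \left(- \frac{1}{19}\right)\right) \left(-64\right) = \left(- \frac{199}{108} - - \frac{248}{19}\right) \left(-64\right) = \left(- \frac{199}{108} + \frac{248}{19}\right) \left(-64\right) = \frac{23003}{2052} \left(-64\right) = - \frac{368048}{513}$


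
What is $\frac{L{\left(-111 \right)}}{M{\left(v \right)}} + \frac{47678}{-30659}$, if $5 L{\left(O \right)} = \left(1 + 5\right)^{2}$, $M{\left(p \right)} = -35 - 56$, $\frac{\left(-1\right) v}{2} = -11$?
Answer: $- \frac{735394}{449995} \approx -1.6342$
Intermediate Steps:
$v = 22$ ($v = \left(-2\right) \left(-11\right) = 22$)
$M{\left(p \right)} = -91$
$L{\left(O \right)} = \frac{36}{5}$ ($L{\left(O \right)} = \frac{\left(1 + 5\right)^{2}}{5} = \frac{6^{2}}{5} = \frac{1}{5} \cdot 36 = \frac{36}{5}$)
$\frac{L{\left(-111 \right)}}{M{\left(v \right)}} + \frac{47678}{-30659} = \frac{36}{5 \left(-91\right)} + \frac{47678}{-30659} = \frac{36}{5} \left(- \frac{1}{91}\right) + 47678 \left(- \frac{1}{30659}\right) = - \frac{36}{455} - \frac{1538}{989} = - \frac{735394}{449995}$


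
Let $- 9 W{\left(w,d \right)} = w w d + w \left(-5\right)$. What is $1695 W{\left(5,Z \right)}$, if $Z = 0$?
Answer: $\frac{14125}{3} \approx 4708.3$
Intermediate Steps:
$W{\left(w,d \right)} = \frac{5 w}{9} - \frac{d w^{2}}{9}$ ($W{\left(w,d \right)} = - \frac{w w d + w \left(-5\right)}{9} = - \frac{w^{2} d - 5 w}{9} = - \frac{d w^{2} - 5 w}{9} = - \frac{- 5 w + d w^{2}}{9} = \frac{5 w}{9} - \frac{d w^{2}}{9}$)
$1695 W{\left(5,Z \right)} = 1695 \cdot \frac{1}{9} \cdot 5 \left(5 - 0 \cdot 5\right) = 1695 \cdot \frac{1}{9} \cdot 5 \left(5 + 0\right) = 1695 \cdot \frac{1}{9} \cdot 5 \cdot 5 = 1695 \cdot \frac{25}{9} = \frac{14125}{3}$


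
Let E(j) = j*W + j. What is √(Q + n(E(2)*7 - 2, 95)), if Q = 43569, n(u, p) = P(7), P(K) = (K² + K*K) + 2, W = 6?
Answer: √43669 ≈ 208.97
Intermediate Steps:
E(j) = 7*j (E(j) = j*6 + j = 6*j + j = 7*j)
P(K) = 2 + 2*K² (P(K) = (K² + K²) + 2 = 2*K² + 2 = 2 + 2*K²)
n(u, p) = 100 (n(u, p) = 2 + 2*7² = 2 + 2*49 = 2 + 98 = 100)
√(Q + n(E(2)*7 - 2, 95)) = √(43569 + 100) = √43669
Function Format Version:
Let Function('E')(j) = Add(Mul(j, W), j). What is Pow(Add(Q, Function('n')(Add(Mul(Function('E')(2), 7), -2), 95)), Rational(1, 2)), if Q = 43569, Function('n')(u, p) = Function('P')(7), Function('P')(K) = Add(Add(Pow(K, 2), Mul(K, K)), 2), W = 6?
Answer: Pow(43669, Rational(1, 2)) ≈ 208.97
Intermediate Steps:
Function('E')(j) = Mul(7, j) (Function('E')(j) = Add(Mul(j, 6), j) = Add(Mul(6, j), j) = Mul(7, j))
Function('P')(K) = Add(2, Mul(2, Pow(K, 2))) (Function('P')(K) = Add(Add(Pow(K, 2), Pow(K, 2)), 2) = Add(Mul(2, Pow(K, 2)), 2) = Add(2, Mul(2, Pow(K, 2))))
Function('n')(u, p) = 100 (Function('n')(u, p) = Add(2, Mul(2, Pow(7, 2))) = Add(2, Mul(2, 49)) = Add(2, 98) = 100)
Pow(Add(Q, Function('n')(Add(Mul(Function('E')(2), 7), -2), 95)), Rational(1, 2)) = Pow(Add(43569, 100), Rational(1, 2)) = Pow(43669, Rational(1, 2))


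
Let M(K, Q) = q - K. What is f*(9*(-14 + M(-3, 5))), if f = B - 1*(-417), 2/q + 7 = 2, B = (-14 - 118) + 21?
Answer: -156978/5 ≈ -31396.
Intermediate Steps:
B = -111 (B = -132 + 21 = -111)
q = -2/5 (q = 2/(-7 + 2) = 2/(-5) = 2*(-1/5) = -2/5 ≈ -0.40000)
M(K, Q) = -2/5 - K
f = 306 (f = -111 - 1*(-417) = -111 + 417 = 306)
f*(9*(-14 + M(-3, 5))) = 306*(9*(-14 + (-2/5 - 1*(-3)))) = 306*(9*(-14 + (-2/5 + 3))) = 306*(9*(-14 + 13/5)) = 306*(9*(-57/5)) = 306*(-513/5) = -156978/5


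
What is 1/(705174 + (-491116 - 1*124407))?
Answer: 1/89651 ≈ 1.1154e-5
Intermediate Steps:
1/(705174 + (-491116 - 1*124407)) = 1/(705174 + (-491116 - 124407)) = 1/(705174 - 615523) = 1/89651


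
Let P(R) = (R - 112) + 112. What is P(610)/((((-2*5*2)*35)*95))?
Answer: -61/6650 ≈ -0.0091729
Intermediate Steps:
P(R) = R (P(R) = (-112 + R) + 112 = R)
P(610)/((((-2*5*2)*35)*95)) = 610/((((-2*5*2)*35)*95)) = 610/(((-10*2*35)*95)) = 610/((-20*35*95)) = 610/((-700*95)) = 610/(-66500) = 610*(-1/66500) = -61/6650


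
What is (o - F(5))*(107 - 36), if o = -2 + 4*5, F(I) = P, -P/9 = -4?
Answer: -1278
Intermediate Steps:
P = 36 (P = -9*(-4) = 36)
F(I) = 36
o = 18 (o = -2 + 20 = 18)
(o - F(5))*(107 - 36) = (18 - 1*36)*(107 - 36) = (18 - 36)*71 = -18*71 = -1278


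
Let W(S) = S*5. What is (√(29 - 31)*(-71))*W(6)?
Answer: -2130*I*√2 ≈ -3012.3*I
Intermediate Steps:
W(S) = 5*S
(√(29 - 31)*(-71))*W(6) = (√(29 - 31)*(-71))*(5*6) = (√(-2)*(-71))*30 = ((I*√2)*(-71))*30 = -71*I*√2*30 = -2130*I*√2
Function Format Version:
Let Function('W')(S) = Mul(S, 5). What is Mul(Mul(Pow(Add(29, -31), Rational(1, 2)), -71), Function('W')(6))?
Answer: Mul(-2130, I, Pow(2, Rational(1, 2))) ≈ Mul(-3012.3, I)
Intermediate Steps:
Function('W')(S) = Mul(5, S)
Mul(Mul(Pow(Add(29, -31), Rational(1, 2)), -71), Function('W')(6)) = Mul(Mul(Pow(Add(29, -31), Rational(1, 2)), -71), Mul(5, 6)) = Mul(Mul(Pow(-2, Rational(1, 2)), -71), 30) = Mul(Mul(Mul(I, Pow(2, Rational(1, 2))), -71), 30) = Mul(Mul(-71, I, Pow(2, Rational(1, 2))), 30) = Mul(-2130, I, Pow(2, Rational(1, 2)))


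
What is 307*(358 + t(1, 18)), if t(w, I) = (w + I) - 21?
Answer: 109292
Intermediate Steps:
t(w, I) = -21 + I + w (t(w, I) = (I + w) - 21 = -21 + I + w)
307*(358 + t(1, 18)) = 307*(358 + (-21 + 18 + 1)) = 307*(358 - 2) = 307*356 = 109292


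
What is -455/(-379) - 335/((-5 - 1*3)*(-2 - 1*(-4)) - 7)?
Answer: 137430/8717 ≈ 15.766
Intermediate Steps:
-455/(-379) - 335/((-5 - 1*3)*(-2 - 1*(-4)) - 7) = -455*(-1/379) - 335/((-5 - 3)*(-2 + 4) - 7) = 455/379 - 335/(-8*2 - 7) = 455/379 - 335/(-16 - 7) = 455/379 - 335/(-23) = 455/379 - 335*(-1/23) = 455/379 + 335/23 = 137430/8717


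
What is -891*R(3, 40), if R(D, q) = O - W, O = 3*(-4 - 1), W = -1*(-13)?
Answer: 24948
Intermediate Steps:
W = 13
O = -15 (O = 3*(-5) = -15)
R(D, q) = -28 (R(D, q) = -15 - 1*13 = -15 - 13 = -28)
-891*R(3, 40) = -891*(-28) = 24948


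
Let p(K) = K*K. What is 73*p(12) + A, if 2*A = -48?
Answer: 10488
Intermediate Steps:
A = -24 (A = (½)*(-48) = -24)
p(K) = K²
73*p(12) + A = 73*12² - 24 = 73*144 - 24 = 10512 - 24 = 10488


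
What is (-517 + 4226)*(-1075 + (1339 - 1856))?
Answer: -5904728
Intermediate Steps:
(-517 + 4226)*(-1075 + (1339 - 1856)) = 3709*(-1075 - 517) = 3709*(-1592) = -5904728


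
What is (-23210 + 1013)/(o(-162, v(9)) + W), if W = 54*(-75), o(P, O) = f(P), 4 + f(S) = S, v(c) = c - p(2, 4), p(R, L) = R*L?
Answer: 22197/4216 ≈ 5.2649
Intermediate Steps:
p(R, L) = L*R
v(c) = -8 + c (v(c) = c - 4*2 = c - 1*8 = c - 8 = -8 + c)
f(S) = -4 + S
o(P, O) = -4 + P
W = -4050
(-23210 + 1013)/(o(-162, v(9)) + W) = (-23210 + 1013)/((-4 - 162) - 4050) = -22197/(-166 - 4050) = -22197/(-4216) = -22197*(-1/4216) = 22197/4216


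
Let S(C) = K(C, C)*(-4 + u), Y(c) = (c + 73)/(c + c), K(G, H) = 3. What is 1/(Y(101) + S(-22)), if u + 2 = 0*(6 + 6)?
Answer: -101/1731 ≈ -0.058348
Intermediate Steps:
u = -2 (u = -2 + 0*(6 + 6) = -2 + 0*12 = -2 + 0 = -2)
Y(c) = (73 + c)/(2*c) (Y(c) = (73 + c)/((2*c)) = (73 + c)*(1/(2*c)) = (73 + c)/(2*c))
S(C) = -18 (S(C) = 3*(-4 - 2) = 3*(-6) = -18)
1/(Y(101) + S(-22)) = 1/((½)*(73 + 101)/101 - 18) = 1/((½)*(1/101)*174 - 18) = 1/(87/101 - 18) = 1/(-1731/101) = -101/1731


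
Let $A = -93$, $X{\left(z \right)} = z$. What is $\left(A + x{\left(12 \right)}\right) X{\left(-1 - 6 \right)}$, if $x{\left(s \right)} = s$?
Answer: $567$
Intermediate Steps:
$\left(A + x{\left(12 \right)}\right) X{\left(-1 - 6 \right)} = \left(-93 + 12\right) \left(-1 - 6\right) = \left(-81\right) \left(-7\right) = 567$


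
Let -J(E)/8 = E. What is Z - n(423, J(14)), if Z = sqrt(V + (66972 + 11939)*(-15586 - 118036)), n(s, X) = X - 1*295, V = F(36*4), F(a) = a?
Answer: 407 + I*sqrt(10544245498) ≈ 407.0 + 1.0269e+5*I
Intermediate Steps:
J(E) = -8*E
V = 144 (V = 36*4 = 144)
n(s, X) = -295 + X (n(s, X) = X - 295 = -295 + X)
Z = I*sqrt(10544245498) (Z = sqrt(144 + (66972 + 11939)*(-15586 - 118036)) = sqrt(144 + 78911*(-133622)) = sqrt(144 - 10544245642) = sqrt(-10544245498) = I*sqrt(10544245498) ≈ 1.0269e+5*I)
Z - n(423, J(14)) = I*sqrt(10544245498) - (-295 - 8*14) = I*sqrt(10544245498) - (-295 - 112) = I*sqrt(10544245498) - 1*(-407) = I*sqrt(10544245498) + 407 = 407 + I*sqrt(10544245498)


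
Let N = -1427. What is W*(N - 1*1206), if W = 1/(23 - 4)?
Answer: -2633/19 ≈ -138.58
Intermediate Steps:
W = 1/19 ≈ 0.052632
W*(N - 1*1206) = (-1427 - 1*1206)/19 = (-1427 - 1206)/19 = (1/19)*(-2633) = -2633/19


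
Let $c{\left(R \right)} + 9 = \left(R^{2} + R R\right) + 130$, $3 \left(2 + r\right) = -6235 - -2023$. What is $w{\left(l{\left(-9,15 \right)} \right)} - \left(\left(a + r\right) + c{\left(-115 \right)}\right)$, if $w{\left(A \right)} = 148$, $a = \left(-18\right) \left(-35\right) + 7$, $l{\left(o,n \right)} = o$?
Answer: $-25654$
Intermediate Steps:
$r = -1406$ ($r = -2 + \frac{-6235 - -2023}{3} = -2 + \frac{-6235 + 2023}{3} = -2 + \frac{1}{3} \left(-4212\right) = -2 - 1404 = -1406$)
$a = 637$ ($a = 630 + 7 = 637$)
$c{\left(R \right)} = 121 + 2 R^{2}$ ($c{\left(R \right)} = -9 + \left(\left(R^{2} + R R\right) + 130\right) = -9 + \left(\left(R^{2} + R^{2}\right) + 130\right) = -9 + \left(2 R^{2} + 130\right) = -9 + \left(130 + 2 R^{2}\right) = 121 + 2 R^{2}$)
$w{\left(l{\left(-9,15 \right)} \right)} - \left(\left(a + r\right) + c{\left(-115 \right)}\right) = 148 - \left(\left(637 - 1406\right) + \left(121 + 2 \left(-115\right)^{2}\right)\right) = 148 - \left(-769 + \left(121 + 2 \cdot 13225\right)\right) = 148 - \left(-769 + \left(121 + 26450\right)\right) = 148 - \left(-769 + 26571\right) = 148 - 25802 = -25654$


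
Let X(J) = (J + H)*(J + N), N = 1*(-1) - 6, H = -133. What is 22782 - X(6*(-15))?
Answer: 1151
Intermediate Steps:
N = -7 (N = -1 - 6 = -7)
X(J) = (-133 + J)*(-7 + J) (X(J) = (J - 133)*(J - 7) = (-133 + J)*(-7 + J))
22782 - X(6*(-15)) = 22782 - (931 + (6*(-15))**2 - 840*(-15)) = 22782 - (931 + (-90)**2 - 140*(-90)) = 22782 - (931 + 8100 + 12600) = 22782 - 1*21631 = 22782 - 21631 = 1151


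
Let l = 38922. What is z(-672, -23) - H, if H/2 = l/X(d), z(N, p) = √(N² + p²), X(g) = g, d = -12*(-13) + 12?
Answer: -6487/14 + √452113 ≈ 209.04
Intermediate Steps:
d = 168 (d = 156 + 12 = 168)
H = 6487/14 (H = 2*(38922/168) = 2*(38922*(1/168)) = 2*(6487/28) = 6487/14 ≈ 463.36)
z(-672, -23) - H = √((-672)² + (-23)²) - 1*6487/14 = √(451584 + 529) - 6487/14 = √452113 - 6487/14 = -6487/14 + √452113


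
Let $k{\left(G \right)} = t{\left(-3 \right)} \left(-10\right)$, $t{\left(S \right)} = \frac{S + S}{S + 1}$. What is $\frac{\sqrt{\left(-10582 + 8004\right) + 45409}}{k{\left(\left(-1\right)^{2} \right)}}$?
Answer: $- \frac{\sqrt{4759}}{10} \approx -6.8986$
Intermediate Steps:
$t{\left(S \right)} = \frac{2 S}{1 + S}$
$k{\left(G \right)} = -30$ ($k{\left(G \right)} = 2 \left(-3\right) \frac{1}{1 - 3} \left(-10\right) = 2 \left(-3\right) \frac{1}{-2} \left(-10\right) = 2 \left(-3\right) \left(- \frac{1}{2}\right) \left(-10\right) = 3 \left(-10\right) = -30$)
$\frac{\sqrt{\left(-10582 + 8004\right) + 45409}}{k{\left(\left(-1\right)^{2} \right)}} = \frac{\sqrt{\left(-10582 + 8004\right) + 45409}}{-30} = \sqrt{-2578 + 45409} \left(- \frac{1}{30}\right) = \sqrt{42831} \left(- \frac{1}{30}\right) = 3 \sqrt{4759} \left(- \frac{1}{30}\right) = - \frac{\sqrt{4759}}{10}$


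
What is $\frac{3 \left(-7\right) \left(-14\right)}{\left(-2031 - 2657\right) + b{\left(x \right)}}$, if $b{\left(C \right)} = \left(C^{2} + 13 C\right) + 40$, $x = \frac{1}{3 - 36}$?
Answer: $- \frac{160083}{2531050} \approx -0.063248$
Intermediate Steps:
$x = - \frac{1}{33}$ ($x = \frac{1}{-33} = - \frac{1}{33} \approx -0.030303$)
$b{\left(C \right)} = 40 + C^{2} + 13 C$
$\frac{3 \left(-7\right) \left(-14\right)}{\left(-2031 - 2657\right) + b{\left(x \right)}} = \frac{3 \left(-7\right) \left(-14\right)}{\left(-2031 - 2657\right) + \left(40 + \left(- \frac{1}{33}\right)^{2} + 13 \left(- \frac{1}{33}\right)\right)} = \frac{\left(-21\right) \left(-14\right)}{-4688 + \left(40 + \frac{1}{1089} - \frac{13}{33}\right)} = \frac{294}{-4688 + \frac{43132}{1089}} = \frac{294}{- \frac{5062100}{1089}} = 294 \left(- \frac{1089}{5062100}\right) = - \frac{160083}{2531050}$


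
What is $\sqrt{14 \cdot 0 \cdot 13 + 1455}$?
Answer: $\sqrt{1455} \approx 38.144$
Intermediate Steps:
$\sqrt{14 \cdot 0 \cdot 13 + 1455} = \sqrt{0 \cdot 13 + 1455} = \sqrt{0 + 1455} = \sqrt{1455}$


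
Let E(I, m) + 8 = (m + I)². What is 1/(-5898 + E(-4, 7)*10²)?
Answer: -1/5798 ≈ -0.00017247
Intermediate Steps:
E(I, m) = -8 + (I + m)² (E(I, m) = -8 + (m + I)² = -8 + (I + m)²)
1/(-5898 + E(-4, 7)*10²) = 1/(-5898 + (-8 + (-4 + 7)²)*10²) = 1/(-5898 + (-8 + 3²)*100) = 1/(-5898 + (-8 + 9)*100) = 1/(-5898 + 1*100) = 1/(-5898 + 100) = 1/(-5798) = -1/5798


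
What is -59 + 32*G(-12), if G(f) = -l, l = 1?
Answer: -91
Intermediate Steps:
G(f) = -1 (G(f) = -1*1 = -1)
-59 + 32*G(-12) = -59 + 32*(-1) = -59 - 32 = -91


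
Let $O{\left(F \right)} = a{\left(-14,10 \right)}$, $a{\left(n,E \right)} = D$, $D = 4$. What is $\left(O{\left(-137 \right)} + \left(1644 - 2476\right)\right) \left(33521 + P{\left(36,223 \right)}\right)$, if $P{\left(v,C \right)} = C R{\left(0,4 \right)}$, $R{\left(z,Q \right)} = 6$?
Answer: $-28863252$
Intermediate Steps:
$a{\left(n,E \right)} = 4$
$O{\left(F \right)} = 4$
$P{\left(v,C \right)} = 6 C$ ($P{\left(v,C \right)} = C 6 = 6 C$)
$\left(O{\left(-137 \right)} + \left(1644 - 2476\right)\right) \left(33521 + P{\left(36,223 \right)}\right) = \left(4 + \left(1644 - 2476\right)\right) \left(33521 + 6 \cdot 223\right) = \left(4 - 832\right) \left(33521 + 1338\right) = \left(-828\right) 34859 = -28863252$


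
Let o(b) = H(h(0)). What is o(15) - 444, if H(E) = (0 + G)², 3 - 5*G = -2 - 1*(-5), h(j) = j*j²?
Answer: -444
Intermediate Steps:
h(j) = j³
G = 0 (G = ⅗ - (-2 - 1*(-5))/5 = ⅗ - (-2 + 5)/5 = ⅗ - ⅕*3 = ⅗ - ⅗ = 0)
H(E) = 0 (H(E) = (0 + 0)² = 0² = 0)
o(b) = 0
o(15) - 444 = 0 - 444 = -444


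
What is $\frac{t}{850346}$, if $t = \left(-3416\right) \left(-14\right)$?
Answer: $\frac{488}{8677} \approx 0.056241$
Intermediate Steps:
$t = 47824$
$\frac{t}{850346} = \frac{47824}{850346} = 47824 \cdot \frac{1}{850346} = \frac{488}{8677}$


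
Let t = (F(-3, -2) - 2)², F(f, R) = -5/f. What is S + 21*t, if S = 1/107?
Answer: 752/321 ≈ 2.3427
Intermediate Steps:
S = 1/107 ≈ 0.0093458
t = ⅑ (t = (-5/(-3) - 2)² = (-5*(-⅓) - 2)² = (5/3 - 2)² = (-⅓)² = ⅑ ≈ 0.11111)
S + 21*t = 1/107 + 21*(⅑) = 1/107 + 7/3 = 752/321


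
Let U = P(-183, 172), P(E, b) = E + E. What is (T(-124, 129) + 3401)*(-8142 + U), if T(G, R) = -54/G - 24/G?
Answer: -897172854/31 ≈ -2.8941e+7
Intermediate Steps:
T(G, R) = -78/G
P(E, b) = 2*E
U = -366 (U = 2*(-183) = -366)
(T(-124, 129) + 3401)*(-8142 + U) = (-78/(-124) + 3401)*(-8142 - 366) = (-78*(-1/124) + 3401)*(-8508) = (39/62 + 3401)*(-8508) = (210901/62)*(-8508) = -897172854/31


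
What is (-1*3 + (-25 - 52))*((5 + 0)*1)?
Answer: -400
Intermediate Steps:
(-1*3 + (-25 - 52))*((5 + 0)*1) = (-3 - 77)*(5*1) = -80*5 = -400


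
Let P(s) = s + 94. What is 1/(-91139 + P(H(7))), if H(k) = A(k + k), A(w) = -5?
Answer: -1/91050 ≈ -1.0983e-5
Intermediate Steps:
H(k) = -5
P(s) = 94 + s
1/(-91139 + P(H(7))) = 1/(-91139 + (94 - 5)) = 1/(-91139 + 89) = 1/(-91050) = -1/91050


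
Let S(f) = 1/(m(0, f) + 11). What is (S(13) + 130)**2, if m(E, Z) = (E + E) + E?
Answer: 2047761/121 ≈ 16924.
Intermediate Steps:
m(E, Z) = 3*E (m(E, Z) = 2*E + E = 3*E)
S(f) = 1/11 (S(f) = 1/(3*0 + 11) = 1/(0 + 11) = 1/11)
(S(13) + 130)**2 = (1/11 + 130)**2 = (1431/11)**2 = 2047761/121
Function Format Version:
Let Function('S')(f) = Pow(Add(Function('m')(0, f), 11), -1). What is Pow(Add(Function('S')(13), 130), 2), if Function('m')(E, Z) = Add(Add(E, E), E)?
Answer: Rational(2047761, 121) ≈ 16924.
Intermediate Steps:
Function('m')(E, Z) = Mul(3, E) (Function('m')(E, Z) = Add(Mul(2, E), E) = Mul(3, E))
Function('S')(f) = Rational(1, 11) (Function('S')(f) = Pow(Add(Mul(3, 0), 11), -1) = Pow(Add(0, 11), -1) = Pow(11, -1) = Rational(1, 11))
Pow(Add(Function('S')(13), 130), 2) = Pow(Add(Rational(1, 11), 130), 2) = Pow(Rational(1431, 11), 2) = Rational(2047761, 121)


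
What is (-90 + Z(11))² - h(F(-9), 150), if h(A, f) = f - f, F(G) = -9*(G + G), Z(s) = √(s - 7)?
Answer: 7744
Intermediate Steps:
Z(s) = √(-7 + s)
F(G) = -18*G
h(A, f) = 0
(-90 + Z(11))² - h(F(-9), 150) = (-90 + √(-7 + 11))² - 1*0 = (-90 + √4)² + 0 = (-90 + 2)² + 0 = (-88)² + 0 = 7744 + 0 = 7744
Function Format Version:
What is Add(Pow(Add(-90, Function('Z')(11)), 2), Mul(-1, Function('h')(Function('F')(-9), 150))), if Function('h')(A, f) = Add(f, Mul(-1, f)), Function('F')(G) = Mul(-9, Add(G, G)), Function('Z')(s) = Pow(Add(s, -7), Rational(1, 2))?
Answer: 7744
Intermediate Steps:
Function('Z')(s) = Pow(Add(-7, s), Rational(1, 2))
Function('F')(G) = Mul(-18, G) (Function('F')(G) = Mul(-9, Mul(2, G)) = Mul(-18, G))
Function('h')(A, f) = 0
Add(Pow(Add(-90, Function('Z')(11)), 2), Mul(-1, Function('h')(Function('F')(-9), 150))) = Add(Pow(Add(-90, Pow(Add(-7, 11), Rational(1, 2))), 2), Mul(-1, 0)) = Add(Pow(Add(-90, Pow(4, Rational(1, 2))), 2), 0) = Add(Pow(Add(-90, 2), 2), 0) = Add(Pow(-88, 2), 0) = Add(7744, 0) = 7744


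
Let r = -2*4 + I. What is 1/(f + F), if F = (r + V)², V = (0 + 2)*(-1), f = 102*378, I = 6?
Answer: 1/38572 ≈ 2.5926e-5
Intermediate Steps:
r = -2 (r = -2*4 + 6 = -8 + 6 = -2)
f = 38556
V = -2 (V = 2*(-1) = -2)
F = 16 (F = (-2 - 2)² = (-4)² = 16)
1/(f + F) = 1/(38556 + 16) = 1/38572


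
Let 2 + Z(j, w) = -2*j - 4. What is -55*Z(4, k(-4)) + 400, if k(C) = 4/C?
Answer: 1170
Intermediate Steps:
Z(j, w) = -6 - 2*j (Z(j, w) = -2 + (-2*j - 4) = -2 + (-4 - 2*j) = -6 - 2*j)
-55*Z(4, k(-4)) + 400 = -55*(-6 - 2*4) + 400 = -55*(-6 - 8) + 400 = -55*(-14) + 400 = 770 + 400 = 1170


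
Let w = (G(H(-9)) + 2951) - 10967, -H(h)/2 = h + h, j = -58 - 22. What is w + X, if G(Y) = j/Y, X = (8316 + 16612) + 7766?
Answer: 222082/9 ≈ 24676.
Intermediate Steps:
j = -80
X = 32694 (X = 24928 + 7766 = 32694)
H(h) = -4*h (H(h) = -2*(h + h) = -4*h)
G(Y) = -80/Y
w = -72164/9 (w = (-80/((-4*(-9))) + 2951) - 10967 = (-80/36 + 2951) - 10967 = (-80*1/36 + 2951) - 10967 = (-20/9 + 2951) - 10967 = 26539/9 - 10967 = -72164/9 ≈ -8018.2)
w + X = -72164/9 + 32694 = 222082/9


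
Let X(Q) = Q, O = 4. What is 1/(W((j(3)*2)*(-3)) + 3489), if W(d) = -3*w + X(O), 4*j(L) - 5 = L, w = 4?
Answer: 1/3481 ≈ 0.00028727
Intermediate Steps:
j(L) = 5/4 + L/4
W(d) = -8 (W(d) = -3*4 + 4 = -12 + 4 = -8)
1/(W((j(3)*2)*(-3)) + 3489) = 1/(-8 + 3489) = 1/3481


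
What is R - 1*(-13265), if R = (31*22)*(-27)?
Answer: -5149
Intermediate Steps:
R = -18414 (R = 682*(-27) = -18414)
R - 1*(-13265) = -18414 - 1*(-13265) = -18414 + 13265 = -5149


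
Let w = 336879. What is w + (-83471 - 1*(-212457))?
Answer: 465865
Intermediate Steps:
w + (-83471 - 1*(-212457)) = 336879 + (-83471 - 1*(-212457)) = 336879 + (-83471 + 212457) = 336879 + 128986 = 465865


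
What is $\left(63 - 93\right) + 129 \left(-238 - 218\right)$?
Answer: $-58854$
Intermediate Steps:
$\left(63 - 93\right) + 129 \left(-238 - 218\right) = \left(63 - 93\right) + 129 \left(-456\right) = -30 - 58824 = -58854$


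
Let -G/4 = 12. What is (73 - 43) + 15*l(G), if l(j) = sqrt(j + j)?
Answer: 30 + 60*I*sqrt(6) ≈ 30.0 + 146.97*I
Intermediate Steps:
G = -48 (G = -4*12 = -48)
l(j) = sqrt(2)*sqrt(j) (l(j) = sqrt(2*j) = sqrt(2)*sqrt(j))
(73 - 43) + 15*l(G) = (73 - 43) + 15*(sqrt(2)*sqrt(-48)) = 30 + 15*(sqrt(2)*(4*I*sqrt(3))) = 30 + 15*(4*I*sqrt(6)) = 30 + 60*I*sqrt(6)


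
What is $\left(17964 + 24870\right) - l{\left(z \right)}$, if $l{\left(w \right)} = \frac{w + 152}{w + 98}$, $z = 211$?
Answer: $\frac{4411781}{103} \approx 42833.0$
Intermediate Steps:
$l{\left(w \right)} = \frac{152 + w}{98 + w}$
$\left(17964 + 24870\right) - l{\left(z \right)} = \left(17964 + 24870\right) - \frac{152 + 211}{98 + 211} = 42834 - \frac{1}{309} \cdot 363 = 42834 - \frac{121}{103} = \frac{4411781}{103}$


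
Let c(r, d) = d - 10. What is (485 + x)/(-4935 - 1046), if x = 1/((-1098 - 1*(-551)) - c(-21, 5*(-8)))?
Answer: -241044/2972557 ≈ -0.081090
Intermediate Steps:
c(r, d) = -10 + d
x = -1/497 (x = 1/((-1098 - 1*(-551)) - (-10 + 5*(-8))) = 1/((-1098 + 551) - (-10 - 40)) = 1/(-547 - 1*(-50)) = 1/(-547 + 50) = 1/(-497) = -1/497 ≈ -0.0020121)
(485 + x)/(-4935 - 1046) = (485 - 1/497)/(-4935 - 1046) = (241044/497)/(-5981) = (241044/497)*(-1/5981) = -241044/2972557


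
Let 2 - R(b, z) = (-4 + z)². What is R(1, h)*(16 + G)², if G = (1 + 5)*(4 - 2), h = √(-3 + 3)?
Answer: -10976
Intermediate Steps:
h = 0 (h = √0 = 0)
R(b, z) = 2 - (-4 + z)²
G = 12 (G = 6*2 = 12)
R(1, h)*(16 + G)² = (2 - (-4 + 0)²)*(16 + 12)² = (2 - 1*(-4)²)*28² = (2 - 1*16)*784 = (2 - 16)*784 = -14*784 = -10976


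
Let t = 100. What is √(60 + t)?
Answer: 4*√10 ≈ 12.649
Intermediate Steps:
√(60 + t) = √(60 + 100) = √160 = 4*√10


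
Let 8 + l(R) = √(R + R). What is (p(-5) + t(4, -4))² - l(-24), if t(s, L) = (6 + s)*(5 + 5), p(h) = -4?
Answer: 9224 - 4*I*√3 ≈ 9224.0 - 6.9282*I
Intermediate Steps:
l(R) = -8 + √2*√R (l(R) = -8 + √(R + R) = -8 + √(2*R) = -8 + √2*√R)
t(s, L) = 60 + 10*s (t(s, L) = (6 + s)*10 = 60 + 10*s)
(p(-5) + t(4, -4))² - l(-24) = (-4 + (60 + 10*4))² - (-8 + √2*√(-24)) = (-4 + (60 + 40))² - (-8 + √2*(2*I*√6)) = (-4 + 100)² - (-8 + 4*I*√3) = 96² + (8 - 4*I*√3) = 9216 + (8 - 4*I*√3) = 9224 - 4*I*√3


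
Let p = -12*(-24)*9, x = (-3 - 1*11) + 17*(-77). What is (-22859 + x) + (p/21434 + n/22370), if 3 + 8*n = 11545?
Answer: -23189324229233/958957160 ≈ -24182.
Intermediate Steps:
n = 5771/4 (n = -3/8 + (⅛)*11545 = -3/8 + 11545/8 = 5771/4 ≈ 1442.8)
x = -1323 (x = (-3 - 11) - 1309 = -14 - 1309 = -1323)
p = 2592 (p = 288*9 = 2592)
(-22859 + x) + (p/21434 + n/22370) = (-22859 - 1323) + (2592/21434 + (5771/4)/22370) = -24182 + (2592*(1/21434) + (5771/4)*(1/22370)) = -24182 + (1296/10717 + 5771/89480) = -24182 + 177813887/958957160 = -23189324229233/958957160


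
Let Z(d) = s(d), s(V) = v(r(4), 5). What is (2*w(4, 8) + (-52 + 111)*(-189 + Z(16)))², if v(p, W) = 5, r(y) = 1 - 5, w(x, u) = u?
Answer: 117505600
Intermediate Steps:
r(y) = -4
s(V) = 5
Z(d) = 5
(2*w(4, 8) + (-52 + 111)*(-189 + Z(16)))² = (2*8 + (-52 + 111)*(-189 + 5))² = (16 + 59*(-184))² = (16 - 10856)² = (-10840)² = 117505600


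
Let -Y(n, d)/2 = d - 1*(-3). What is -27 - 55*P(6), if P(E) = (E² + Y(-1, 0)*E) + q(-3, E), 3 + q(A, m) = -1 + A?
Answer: 358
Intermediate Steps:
Y(n, d) = -6 - 2*d (Y(n, d) = -2*(d - 1*(-3)) = -2*(d + 3) = -2*(3 + d) = -6 - 2*d)
q(A, m) = -4 + A (q(A, m) = -3 + (-1 + A) = -4 + A)
P(E) = -7 + E² - 6*E (P(E) = (E² + (-6 - 2*0)*E) + (-4 - 3) = (E² + (-6 + 0)*E) - 7 = (E² - 6*E) - 7 = -7 + E² - 6*E)
-27 - 55*P(6) = -27 - 55*(-7 + 6² - 6*6) = -27 - 55*(-7 + 36 - 36) = -27 - 55*(-7) = -27 + 385 = 358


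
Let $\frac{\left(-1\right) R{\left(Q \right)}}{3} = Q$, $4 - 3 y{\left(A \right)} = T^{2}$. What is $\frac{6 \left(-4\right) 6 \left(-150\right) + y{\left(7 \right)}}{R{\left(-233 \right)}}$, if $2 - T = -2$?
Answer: $\frac{21596}{699} \approx 30.896$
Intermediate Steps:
$T = 4$ ($T = 2 - -2 = 2 + 2 = 4$)
$y{\left(A \right)} = -4$ ($y{\left(A \right)} = \frac{4}{3} - \frac{4^{2}}{3} = \frac{4}{3} - \frac{16}{3} = -4$)
$R{\left(Q \right)} = - 3 Q$
$\frac{6 \left(-4\right) 6 \left(-150\right) + y{\left(7 \right)}}{R{\left(-233 \right)}} = \frac{6 \left(-4\right) 6 \left(-150\right) - 4}{\left(-3\right) \left(-233\right)} = \frac{\left(-24\right) 6 \left(-150\right) - 4}{699} = \left(\left(-144\right) \left(-150\right) - 4\right) \frac{1}{699} = \left(21600 - 4\right) \frac{1}{699} = 21596 \cdot \frac{1}{699} = \frac{21596}{699}$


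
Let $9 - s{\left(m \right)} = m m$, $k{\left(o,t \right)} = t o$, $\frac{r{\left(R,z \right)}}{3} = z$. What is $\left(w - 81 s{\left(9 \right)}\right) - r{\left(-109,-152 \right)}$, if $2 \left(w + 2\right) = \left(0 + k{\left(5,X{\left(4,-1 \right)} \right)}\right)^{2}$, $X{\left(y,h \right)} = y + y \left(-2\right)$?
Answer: $6486$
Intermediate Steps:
$r{\left(R,z \right)} = 3 z$
$X{\left(y,h \right)} = - y$ ($X{\left(y,h \right)} = y - 2 y = - y$)
$k{\left(o,t \right)} = o t$
$w = 198$ ($w = -2 + \frac{\left(0 + 5 \left(\left(-1\right) 4\right)\right)^{2}}{2} = -2 + \frac{\left(0 + 5 \left(-4\right)\right)^{2}}{2} = -2 + \frac{\left(0 - 20\right)^{2}}{2} = -2 + \frac{\left(-20\right)^{2}}{2} = -2 + \frac{1}{2} \cdot 400 = -2 + 200 = 198$)
$s{\left(m \right)} = 9 - m^{2}$ ($s{\left(m \right)} = 9 - m m = 9 - m^{2}$)
$\left(w - 81 s{\left(9 \right)}\right) - r{\left(-109,-152 \right)} = \left(198 - 81 \left(9 - 9^{2}\right)\right) - 3 \left(-152\right) = \left(198 - 81 \left(9 - 81\right)\right) - -456 = \left(198 - 81 \left(9 - 81\right)\right) + 456 = \left(198 - -5832\right) + 456 = \left(198 + 5832\right) + 456 = 6030 + 456 = 6486$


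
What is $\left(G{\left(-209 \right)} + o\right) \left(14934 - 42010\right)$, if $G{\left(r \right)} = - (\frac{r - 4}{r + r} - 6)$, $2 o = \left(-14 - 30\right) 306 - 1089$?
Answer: $\frac{41145799716}{209} \approx 1.9687 \cdot 10^{8}$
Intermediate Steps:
$o = - \frac{14553}{2}$ ($o = \frac{\left(-14 - 30\right) 306 - 1089}{2} = \frac{\left(-44\right) 306 - 1089}{2} = \frac{-13464 - 1089}{2} = \frac{1}{2} \left(-14553\right) = - \frac{14553}{2} \approx -7276.5$)
$G{\left(r \right)} = 6 - \frac{-4 + r}{2 r}$ ($G{\left(r \right)} = - (\frac{-4 + r}{2 r} - 6) = - (-6 + \frac{-4 + r}{2 r}) = 6 - \frac{-4 + r}{2 r}$)
$\left(G{\left(-209 \right)} + o\right) \left(14934 - 42010\right) = \left(\left(\frac{11}{2} + \frac{2}{-209}\right) - \frac{14553}{2}\right) \left(14934 - 42010\right) = \left(\left(\frac{11}{2} + 2 \left(- \frac{1}{209}\right)\right) - \frac{14553}{2}\right) \left(-27076\right) = \left(\left(\frac{11}{2} - \frac{2}{209}\right) - \frac{14553}{2}\right) \left(-27076\right) = \left(\frac{2295}{418} - \frac{14553}{2}\right) \left(-27076\right) = \left(- \frac{1519641}{209}\right) \left(-27076\right) = \frac{41145799716}{209}$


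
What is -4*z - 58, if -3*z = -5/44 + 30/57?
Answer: -12007/209 ≈ -57.450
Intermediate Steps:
z = -115/836 (z = -(-5/44 + 30/57)/3 = -(-5*1/44 + 30*(1/57))/3 = -(-5/44 + 10/19)/3 = -⅓*345/836 = -115/836 ≈ -0.13756)
-4*z - 58 = -4*(-115/836) - 58 = 115/209 - 58 = -12007/209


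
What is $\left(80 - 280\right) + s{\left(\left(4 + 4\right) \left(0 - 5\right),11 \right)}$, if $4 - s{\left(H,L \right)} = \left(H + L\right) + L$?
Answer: $-178$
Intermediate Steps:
$s{\left(H,L \right)} = 4 - H - 2 L$ ($s{\left(H,L \right)} = 4 - \left(\left(H + L\right) + L\right) = 4 - \left(H + 2 L\right) = 4 - H - 2 L$)
$\left(80 - 280\right) + s{\left(\left(4 + 4\right) \left(0 - 5\right),11 \right)} = \left(80 - 280\right) - \left(18 + \left(4 + 4\right) \left(0 - 5\right)\right) = -200 - \left(18 + 8 \left(0 - 5\right)\right) = -200 - \left(18 - 40\right) = -200 - -22 = -200 + \left(4 + 40 - 22\right) = -200 + 22 = -178$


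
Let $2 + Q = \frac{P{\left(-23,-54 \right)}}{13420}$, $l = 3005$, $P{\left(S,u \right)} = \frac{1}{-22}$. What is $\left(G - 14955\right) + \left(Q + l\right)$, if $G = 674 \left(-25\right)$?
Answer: $- \frac{8503502481}{295240} \approx -28802.0$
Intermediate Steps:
$P{\left(S,u \right)} = - \frac{1}{22}$
$G = -16850$
$Q = - \frac{590481}{295240}$ ($Q = -2 - \frac{1}{22 \cdot 13420} = -2 - \frac{1}{295240} = - \frac{590481}{295240} \approx -2.0$)
$\left(G - 14955\right) + \left(Q + l\right) = \left(-16850 - 14955\right) + \left(- \frac{590481}{295240} + 3005\right) = -31805 + \frac{886605719}{295240} = - \frac{8503502481}{295240}$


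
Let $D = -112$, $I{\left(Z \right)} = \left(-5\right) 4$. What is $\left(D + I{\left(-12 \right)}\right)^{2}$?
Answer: $17424$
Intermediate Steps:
$I{\left(Z \right)} = -20$
$\left(D + I{\left(-12 \right)}\right)^{2} = \left(-112 - 20\right)^{2} = \left(-132\right)^{2} = 17424$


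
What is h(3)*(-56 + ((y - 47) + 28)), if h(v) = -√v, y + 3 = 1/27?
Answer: 2105*√3/27 ≈ 135.04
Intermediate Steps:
y = -80/27 (y = -3 + 1/27 = -80/27 ≈ -2.9630)
h(3)*(-56 + ((y - 47) + 28)) = (-√3)*(-56 + ((-80/27 - 47) + 28)) = (-√3)*(-56 + (-1349/27 + 28)) = (-√3)*(-56 - 593/27) = -√3*(-2105/27) = 2105*√3/27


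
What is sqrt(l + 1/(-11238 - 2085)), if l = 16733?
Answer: sqrt(2970146457834)/13323 ≈ 129.36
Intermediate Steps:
sqrt(l + 1/(-11238 - 2085)) = sqrt(16733 + 1/(-11238 - 2085)) = sqrt(16733 + 1/(-13323)) = sqrt(16733 - 1/13323) = sqrt(222933758/13323) = sqrt(2970146457834)/13323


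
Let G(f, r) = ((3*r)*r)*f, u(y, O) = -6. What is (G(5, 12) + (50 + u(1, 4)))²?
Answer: 4857616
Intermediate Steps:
G(f, r) = 3*f*r² (G(f, r) = (3*r²)*f = 3*f*r²)
(G(5, 12) + (50 + u(1, 4)))² = (3*5*12² + (50 - 6))² = (3*5*144 + 44)² = (2160 + 44)² = 2204² = 4857616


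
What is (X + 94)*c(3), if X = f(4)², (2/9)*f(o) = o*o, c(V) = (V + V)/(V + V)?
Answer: 5278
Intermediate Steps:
c(V) = 1 (c(V) = (2*V)/((2*V)) = (2*V)*(1/(2*V)) = 1)
f(o) = 9*o²/2 (f(o) = 9*(o*o)/2 = 9*o²/2)
X = 5184 (X = ((9/2)*4²)² = ((9/2)*16)² = 72² = 5184)
(X + 94)*c(3) = (5184 + 94)*1 = 5278*1 = 5278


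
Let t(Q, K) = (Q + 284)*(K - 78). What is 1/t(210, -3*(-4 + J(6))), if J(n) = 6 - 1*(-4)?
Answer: -1/47424 ≈ -2.1086e-5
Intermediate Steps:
J(n) = 10 (J(n) = 6 + 4 = 10)
t(Q, K) = (-78 + K)*(284 + Q) (t(Q, K) = (284 + Q)*(-78 + K) = (-78 + K)*(284 + Q))
1/t(210, -3*(-4 + J(6))) = 1/(-22152 - 78*210 + 284*(-3*(-4 + 10)) - 3*(-4 + 10)*210) = 1/(-22152 - 16380 + 284*(-3*6) - 3*6*210) = 1/(-22152 - 16380 + 284*(-18) - 18*210) = 1/(-22152 - 16380 - 5112 - 3780) = 1/(-47424) = -1/47424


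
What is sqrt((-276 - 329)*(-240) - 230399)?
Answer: I*sqrt(85199) ≈ 291.89*I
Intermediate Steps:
sqrt((-276 - 329)*(-240) - 230399) = sqrt(-605*(-240) - 230399) = sqrt(145200 - 230399) = sqrt(-85199) = I*sqrt(85199)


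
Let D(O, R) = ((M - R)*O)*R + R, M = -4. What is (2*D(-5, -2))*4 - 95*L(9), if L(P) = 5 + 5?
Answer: -1126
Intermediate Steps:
D(O, R) = R + O*R*(-4 - R) (D(O, R) = ((-4 - R)*O)*R + R = (O*(-4 - R))*R + R = O*R*(-4 - R) + R = R + O*R*(-4 - R))
L(P) = 10
(2*D(-5, -2))*4 - 95*L(9) = (2*(-2*(1 - 4*(-5) - 1*(-5)*(-2))))*4 - 95*10 = (2*(-2*(1 + 20 - 10)))*4 - 950 = (2*(-2*11))*4 - 950 = (2*(-22))*4 - 950 = -44*4 - 950 = -176 - 950 = -1126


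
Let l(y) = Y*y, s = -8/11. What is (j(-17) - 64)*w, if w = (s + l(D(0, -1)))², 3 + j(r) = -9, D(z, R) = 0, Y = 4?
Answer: -4864/121 ≈ -40.198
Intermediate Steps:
j(r) = -12 (j(r) = -3 - 9 = -12)
s = -8/11 (s = -8*1/11 = -8/11 ≈ -0.72727)
l(y) = 4*y
w = 64/121 (w = (-8/11 + 4*0)² = (-8/11 + 0)² = (-8/11)² = 64/121 ≈ 0.52893)
(j(-17) - 64)*w = (-12 - 64)*(64/121) = -76*64/121 = -4864/121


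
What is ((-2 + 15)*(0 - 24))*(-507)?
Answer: 158184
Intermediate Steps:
((-2 + 15)*(0 - 24))*(-507) = (13*(-24))*(-507) = -312*(-507) = 158184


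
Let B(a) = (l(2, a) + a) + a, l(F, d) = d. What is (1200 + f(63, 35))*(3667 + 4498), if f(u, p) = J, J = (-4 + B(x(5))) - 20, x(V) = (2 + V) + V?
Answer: 9895980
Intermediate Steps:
x(V) = 2 + 2*V
B(a) = 3*a (B(a) = (a + a) + a = 2*a + a = 3*a)
J = 12 (J = (-4 + 3*(2 + 2*5)) - 20 = (-4 + 3*(2 + 10)) - 20 = (-4 + 3*12) - 20 = (-4 + 36) - 20 = 32 - 20 = 12)
f(u, p) = 12
(1200 + f(63, 35))*(3667 + 4498) = (1200 + 12)*(3667 + 4498) = 1212*8165 = 9895980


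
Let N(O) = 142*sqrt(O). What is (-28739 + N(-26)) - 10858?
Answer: -39597 + 142*I*sqrt(26) ≈ -39597.0 + 724.06*I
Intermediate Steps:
(-28739 + N(-26)) - 10858 = (-28739 + 142*sqrt(-26)) - 10858 = (-28739 + 142*(I*sqrt(26))) - 10858 = (-28739 + 142*I*sqrt(26)) - 10858 = -39597 + 142*I*sqrt(26)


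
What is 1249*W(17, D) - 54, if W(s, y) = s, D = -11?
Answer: 21179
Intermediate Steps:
1249*W(17, D) - 54 = 1249*17 - 54 = 21233 - 54 = 21179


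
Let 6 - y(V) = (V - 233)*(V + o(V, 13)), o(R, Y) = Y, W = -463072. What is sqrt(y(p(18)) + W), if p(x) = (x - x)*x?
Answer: I*sqrt(460037) ≈ 678.26*I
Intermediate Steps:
p(x) = 0 (p(x) = 0*x = 0)
y(V) = 6 - (-233 + V)*(13 + V) (y(V) = 6 - (V - 233)*(V + 13) = 6 - (-233 + V)*(13 + V))
sqrt(y(p(18)) + W) = sqrt((3035 - 1*0**2 + 220*0) - 463072) = sqrt((3035 - 1*0 + 0) - 463072) = sqrt((3035 + 0 + 0) - 463072) = sqrt(3035 - 463072) = sqrt(-460037) = I*sqrt(460037)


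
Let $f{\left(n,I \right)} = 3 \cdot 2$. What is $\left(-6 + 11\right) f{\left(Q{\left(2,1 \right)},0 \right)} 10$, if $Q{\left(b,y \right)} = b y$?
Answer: $300$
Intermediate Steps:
$f{\left(n,I \right)} = 6$
$\left(-6 + 11\right) f{\left(Q{\left(2,1 \right)},0 \right)} 10 = \left(-6 + 11\right) 6 \cdot 10 = 5 \cdot 6 \cdot 10 = 30 \cdot 10 = 300$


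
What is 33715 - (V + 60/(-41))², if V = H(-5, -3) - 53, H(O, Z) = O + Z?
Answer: 50116194/1681 ≈ 29813.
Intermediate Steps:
V = -61 (V = (-5 - 3) - 53 = -8 - 53 = -61)
33715 - (V + 60/(-41))² = 33715 - (-61 + 60/(-41))² = 33715 - (-61 + 60*(-1/41))² = 33715 - (-61 - 60/41)² = 33715 - (-2561/41)² = 33715 - 1*6558721/1681 = 33715 - 6558721/1681 = 50116194/1681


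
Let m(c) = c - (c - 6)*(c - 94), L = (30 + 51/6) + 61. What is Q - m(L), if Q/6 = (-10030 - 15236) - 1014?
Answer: -629061/4 ≈ -1.5727e+5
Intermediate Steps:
L = 199/2 (L = (30 + 51*(⅙)) + 61 = (30 + 17/2) + 61 = 77/2 + 61 = 199/2 ≈ 99.500)
m(c) = c - (-94 + c)*(-6 + c) (m(c) = c - (-6 + c)*(-94 + c) = c - (-94 + c)*(-6 + c))
Q = -157680 (Q = 6*((-10030 - 15236) - 1014) = 6*(-25266 - 1014) = 6*(-26280) = -157680)
Q - m(L) = -157680 - (-564 - (199/2)² + 101*(199/2)) = -157680 - (-564 - 1*39601/4 + 20099/2) = -157680 - (-564 - 39601/4 + 20099/2) = -157680 - 1*(-1659/4) = -157680 + 1659/4 = -629061/4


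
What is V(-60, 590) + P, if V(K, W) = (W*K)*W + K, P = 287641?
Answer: -20598419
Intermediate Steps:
V(K, W) = K + K*W² (V(K, W) = (K*W)*W + K = K*W² + K = K + K*W²)
V(-60, 590) + P = -60*(1 + 590²) + 287641 = -60*(1 + 348100) + 287641 = -60*348101 + 287641 = -20886060 + 287641 = -20598419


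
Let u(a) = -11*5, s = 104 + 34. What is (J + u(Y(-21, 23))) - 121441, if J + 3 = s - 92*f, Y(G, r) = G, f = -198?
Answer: -103145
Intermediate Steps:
s = 138
J = 18351 (J = -3 + (138 - 92*(-198)) = -3 + (138 + 18216) = -3 + 18354 = 18351)
u(a) = -55
(J + u(Y(-21, 23))) - 121441 = (18351 - 55) - 121441 = 18296 - 121441 = -103145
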